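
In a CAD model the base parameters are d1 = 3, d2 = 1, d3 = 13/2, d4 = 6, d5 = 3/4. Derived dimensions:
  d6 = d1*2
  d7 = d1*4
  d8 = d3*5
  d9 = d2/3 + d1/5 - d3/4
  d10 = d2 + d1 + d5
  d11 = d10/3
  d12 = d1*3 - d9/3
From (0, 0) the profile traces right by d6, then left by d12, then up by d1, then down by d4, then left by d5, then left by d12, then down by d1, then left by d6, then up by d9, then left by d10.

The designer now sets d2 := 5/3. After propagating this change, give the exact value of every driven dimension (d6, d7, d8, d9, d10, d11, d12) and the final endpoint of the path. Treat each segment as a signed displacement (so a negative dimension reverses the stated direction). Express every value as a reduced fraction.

Apply edit: d2 := 5/3
  d6 = d1*2 = 6
  d7 = d1*4 = 12
  d8 = d3*5 = 65/2
  d9 = d2/3 + d1/5 - d3/4 = -169/360
  d10 = d2 + d1 + d5 = 65/12
  d11 = d10/3 = 65/36
  d12 = d1*3 - d9/3 = 9889/1080
Walk from origin (0, 0):
  seg 1: right by d6 = 6 → (6, 0)
  seg 2: left by d12 = 9889/1080 → (-3409/1080, 0)
  seg 3: up by d1 = 3 → (-3409/1080, 3)
  seg 4: down by d4 = 6 → (-3409/1080, -3)
  seg 5: left by d5 = 3/4 → (-4219/1080, -3)
  seg 6: left by d12 = 9889/1080 → (-3527/270, -3)
  seg 7: down by d1 = 3 → (-3527/270, -6)
  seg 8: left by d6 = 6 → (-5147/270, -6)
  seg 9: up by d9 = -169/360 → (-5147/270, -2329/360)
  seg 10: left by d10 = 65/12 → (-13219/540, -2329/360)

d6 = 6
d7 = 12
d8 = 65/2
d9 = -169/360
d10 = 65/12
d11 = 65/36
d12 = 9889/1080
endpoint = (-13219/540, -2329/360)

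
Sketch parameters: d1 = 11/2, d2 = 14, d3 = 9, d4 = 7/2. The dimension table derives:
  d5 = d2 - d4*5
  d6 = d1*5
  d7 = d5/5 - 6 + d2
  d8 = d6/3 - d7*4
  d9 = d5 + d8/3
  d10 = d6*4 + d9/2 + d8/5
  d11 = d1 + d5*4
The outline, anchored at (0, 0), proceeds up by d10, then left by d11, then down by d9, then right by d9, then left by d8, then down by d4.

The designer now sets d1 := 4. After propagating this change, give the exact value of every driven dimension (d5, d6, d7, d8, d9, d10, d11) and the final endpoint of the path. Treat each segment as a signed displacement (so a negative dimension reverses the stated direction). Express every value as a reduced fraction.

d5 = -7/2
d6 = 20
d7 = 73/10
d8 = -338/15
d9 = -991/90
d10 = 62989/900
d11 = -10
endpoint = (1937/90, 69749/900)

Apply edit: d1 := 4
  d5 = d2 - d4*5 = -7/2
  d6 = d1*5 = 20
  d7 = d5/5 - 6 + d2 = 73/10
  d8 = d6/3 - d7*4 = -338/15
  d9 = d5 + d8/3 = -991/90
  d10 = d6*4 + d9/2 + d8/5 = 62989/900
  d11 = d1 + d5*4 = -10
Walk from origin (0, 0):
  seg 1: up by d10 = 62989/900 → (0, 62989/900)
  seg 2: left by d11 = -10 → (10, 62989/900)
  seg 3: down by d9 = -991/90 → (10, 72899/900)
  seg 4: right by d9 = -991/90 → (-91/90, 72899/900)
  seg 5: left by d8 = -338/15 → (1937/90, 72899/900)
  seg 6: down by d4 = 7/2 → (1937/90, 69749/900)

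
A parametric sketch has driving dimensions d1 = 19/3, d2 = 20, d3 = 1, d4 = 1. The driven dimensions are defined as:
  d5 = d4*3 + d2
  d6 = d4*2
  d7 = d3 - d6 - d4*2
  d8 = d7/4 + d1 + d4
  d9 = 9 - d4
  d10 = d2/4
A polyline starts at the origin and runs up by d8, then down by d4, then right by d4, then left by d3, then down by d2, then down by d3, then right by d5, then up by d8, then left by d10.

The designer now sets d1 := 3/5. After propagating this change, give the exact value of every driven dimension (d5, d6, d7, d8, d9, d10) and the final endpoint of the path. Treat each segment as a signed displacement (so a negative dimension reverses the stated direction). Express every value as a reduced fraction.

d5 = 23
d6 = 2
d7 = -3
d8 = 17/20
d9 = 8
d10 = 5
endpoint = (18, -203/10)

Apply edit: d1 := 3/5
  d5 = d4*3 + d2 = 23
  d6 = d4*2 = 2
  d7 = d3 - d6 - d4*2 = -3
  d8 = d7/4 + d1 + d4 = 17/20
  d9 = 9 - d4 = 8
  d10 = d2/4 = 5
Walk from origin (0, 0):
  seg 1: up by d8 = 17/20 → (0, 17/20)
  seg 2: down by d4 = 1 → (0, -3/20)
  seg 3: right by d4 = 1 → (1, -3/20)
  seg 4: left by d3 = 1 → (0, -3/20)
  seg 5: down by d2 = 20 → (0, -403/20)
  seg 6: down by d3 = 1 → (0, -423/20)
  seg 7: right by d5 = 23 → (23, -423/20)
  seg 8: up by d8 = 17/20 → (23, -203/10)
  seg 9: left by d10 = 5 → (18, -203/10)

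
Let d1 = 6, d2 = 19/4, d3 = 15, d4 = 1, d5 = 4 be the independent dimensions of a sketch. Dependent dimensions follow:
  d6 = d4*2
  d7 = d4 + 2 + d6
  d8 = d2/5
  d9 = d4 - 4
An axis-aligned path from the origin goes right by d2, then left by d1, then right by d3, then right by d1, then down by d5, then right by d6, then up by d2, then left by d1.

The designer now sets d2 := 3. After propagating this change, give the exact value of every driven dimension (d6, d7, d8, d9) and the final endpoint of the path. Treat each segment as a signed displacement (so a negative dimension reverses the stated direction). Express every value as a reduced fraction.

d6 = 2
d7 = 5
d8 = 3/5
d9 = -3
endpoint = (14, -1)

Apply edit: d2 := 3
  d6 = d4*2 = 2
  d7 = d4 + 2 + d6 = 5
  d8 = d2/5 = 3/5
  d9 = d4 - 4 = -3
Walk from origin (0, 0):
  seg 1: right by d2 = 3 → (3, 0)
  seg 2: left by d1 = 6 → (-3, 0)
  seg 3: right by d3 = 15 → (12, 0)
  seg 4: right by d1 = 6 → (18, 0)
  seg 5: down by d5 = 4 → (18, -4)
  seg 6: right by d6 = 2 → (20, -4)
  seg 7: up by d2 = 3 → (20, -1)
  seg 8: left by d1 = 6 → (14, -1)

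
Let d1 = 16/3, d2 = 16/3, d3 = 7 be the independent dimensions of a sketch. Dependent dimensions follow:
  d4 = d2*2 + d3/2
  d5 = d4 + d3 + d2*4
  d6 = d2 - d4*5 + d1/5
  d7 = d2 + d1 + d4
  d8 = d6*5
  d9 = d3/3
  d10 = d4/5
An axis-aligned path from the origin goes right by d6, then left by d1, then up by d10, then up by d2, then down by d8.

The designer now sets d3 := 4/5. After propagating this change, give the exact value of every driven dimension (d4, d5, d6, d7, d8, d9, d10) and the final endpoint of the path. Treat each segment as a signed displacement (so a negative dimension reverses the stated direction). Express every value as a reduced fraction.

d4 = 166/15
d5 = 166/5
d6 = -734/15
d7 = 326/15
d8 = -734/3
d9 = 4/15
d10 = 166/75
endpoint = (-814/15, 18916/75)

Apply edit: d3 := 4/5
  d4 = d2*2 + d3/2 = 166/15
  d5 = d4 + d3 + d2*4 = 166/5
  d6 = d2 - d4*5 + d1/5 = -734/15
  d7 = d2 + d1 + d4 = 326/15
  d8 = d6*5 = -734/3
  d9 = d3/3 = 4/15
  d10 = d4/5 = 166/75
Walk from origin (0, 0):
  seg 1: right by d6 = -734/15 → (-734/15, 0)
  seg 2: left by d1 = 16/3 → (-814/15, 0)
  seg 3: up by d10 = 166/75 → (-814/15, 166/75)
  seg 4: up by d2 = 16/3 → (-814/15, 566/75)
  seg 5: down by d8 = -734/3 → (-814/15, 18916/75)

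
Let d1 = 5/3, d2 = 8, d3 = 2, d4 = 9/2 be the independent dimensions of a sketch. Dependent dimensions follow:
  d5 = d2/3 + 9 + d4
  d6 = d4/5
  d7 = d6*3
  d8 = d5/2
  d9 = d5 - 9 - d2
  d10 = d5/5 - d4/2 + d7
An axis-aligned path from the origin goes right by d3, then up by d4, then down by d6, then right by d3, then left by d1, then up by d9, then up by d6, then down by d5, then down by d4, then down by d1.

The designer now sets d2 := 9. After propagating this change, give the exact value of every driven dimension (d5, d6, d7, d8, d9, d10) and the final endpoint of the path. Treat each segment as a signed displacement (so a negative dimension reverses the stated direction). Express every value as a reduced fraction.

d5 = 33/2
d6 = 9/10
d7 = 27/10
d8 = 33/4
d9 = -3/2
d10 = 15/4
endpoint = (7/3, -59/3)

Apply edit: d2 := 9
  d5 = d2/3 + 9 + d4 = 33/2
  d6 = d4/5 = 9/10
  d7 = d6*3 = 27/10
  d8 = d5/2 = 33/4
  d9 = d5 - 9 - d2 = -3/2
  d10 = d5/5 - d4/2 + d7 = 15/4
Walk from origin (0, 0):
  seg 1: right by d3 = 2 → (2, 0)
  seg 2: up by d4 = 9/2 → (2, 9/2)
  seg 3: down by d6 = 9/10 → (2, 18/5)
  seg 4: right by d3 = 2 → (4, 18/5)
  seg 5: left by d1 = 5/3 → (7/3, 18/5)
  seg 6: up by d9 = -3/2 → (7/3, 21/10)
  seg 7: up by d6 = 9/10 → (7/3, 3)
  seg 8: down by d5 = 33/2 → (7/3, -27/2)
  seg 9: down by d4 = 9/2 → (7/3, -18)
  seg 10: down by d1 = 5/3 → (7/3, -59/3)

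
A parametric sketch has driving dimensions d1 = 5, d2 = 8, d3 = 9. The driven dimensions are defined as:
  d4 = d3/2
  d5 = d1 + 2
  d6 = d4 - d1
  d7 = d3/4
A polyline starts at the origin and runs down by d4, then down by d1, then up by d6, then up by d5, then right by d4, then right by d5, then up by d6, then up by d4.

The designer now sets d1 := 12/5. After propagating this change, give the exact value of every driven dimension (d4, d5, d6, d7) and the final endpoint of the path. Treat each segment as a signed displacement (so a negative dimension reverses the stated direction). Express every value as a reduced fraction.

d4 = 9/2
d5 = 22/5
d6 = 21/10
d7 = 9/4
endpoint = (89/10, 31/5)

Apply edit: d1 := 12/5
  d4 = d3/2 = 9/2
  d5 = d1 + 2 = 22/5
  d6 = d4 - d1 = 21/10
  d7 = d3/4 = 9/4
Walk from origin (0, 0):
  seg 1: down by d4 = 9/2 → (0, -9/2)
  seg 2: down by d1 = 12/5 → (0, -69/10)
  seg 3: up by d6 = 21/10 → (0, -24/5)
  seg 4: up by d5 = 22/5 → (0, -2/5)
  seg 5: right by d4 = 9/2 → (9/2, -2/5)
  seg 6: right by d5 = 22/5 → (89/10, -2/5)
  seg 7: up by d6 = 21/10 → (89/10, 17/10)
  seg 8: up by d4 = 9/2 → (89/10, 31/5)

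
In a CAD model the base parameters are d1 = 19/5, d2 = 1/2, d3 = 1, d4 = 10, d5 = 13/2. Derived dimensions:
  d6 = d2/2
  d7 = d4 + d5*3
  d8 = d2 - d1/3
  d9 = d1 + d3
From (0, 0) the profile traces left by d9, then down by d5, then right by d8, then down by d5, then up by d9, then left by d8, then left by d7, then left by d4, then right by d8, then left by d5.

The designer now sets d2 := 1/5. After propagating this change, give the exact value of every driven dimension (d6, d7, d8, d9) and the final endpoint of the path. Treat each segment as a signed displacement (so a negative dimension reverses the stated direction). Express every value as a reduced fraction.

d6 = 1/10
d7 = 59/2
d8 = -16/15
d9 = 24/5
endpoint = (-778/15, -41/5)

Apply edit: d2 := 1/5
  d6 = d2/2 = 1/10
  d7 = d4 + d5*3 = 59/2
  d8 = d2 - d1/3 = -16/15
  d9 = d1 + d3 = 24/5
Walk from origin (0, 0):
  seg 1: left by d9 = 24/5 → (-24/5, 0)
  seg 2: down by d5 = 13/2 → (-24/5, -13/2)
  seg 3: right by d8 = -16/15 → (-88/15, -13/2)
  seg 4: down by d5 = 13/2 → (-88/15, -13)
  seg 5: up by d9 = 24/5 → (-88/15, -41/5)
  seg 6: left by d8 = -16/15 → (-24/5, -41/5)
  seg 7: left by d7 = 59/2 → (-343/10, -41/5)
  seg 8: left by d4 = 10 → (-443/10, -41/5)
  seg 9: right by d8 = -16/15 → (-1361/30, -41/5)
  seg 10: left by d5 = 13/2 → (-778/15, -41/5)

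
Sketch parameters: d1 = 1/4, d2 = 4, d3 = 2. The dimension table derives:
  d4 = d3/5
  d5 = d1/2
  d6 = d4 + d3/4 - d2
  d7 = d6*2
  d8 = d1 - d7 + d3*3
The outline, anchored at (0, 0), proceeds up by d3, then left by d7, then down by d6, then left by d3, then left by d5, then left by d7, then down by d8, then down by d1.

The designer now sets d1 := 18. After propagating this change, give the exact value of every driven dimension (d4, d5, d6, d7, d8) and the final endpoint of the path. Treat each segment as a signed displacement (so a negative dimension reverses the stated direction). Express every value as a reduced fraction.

Apply edit: d1 := 18
  d4 = d3/5 = 2/5
  d5 = d1/2 = 9
  d6 = d4 + d3/4 - d2 = -31/10
  d7 = d6*2 = -31/5
  d8 = d1 - d7 + d3*3 = 151/5
Walk from origin (0, 0):
  seg 1: up by d3 = 2 → (0, 2)
  seg 2: left by d7 = -31/5 → (31/5, 2)
  seg 3: down by d6 = -31/10 → (31/5, 51/10)
  seg 4: left by d3 = 2 → (21/5, 51/10)
  seg 5: left by d5 = 9 → (-24/5, 51/10)
  seg 6: left by d7 = -31/5 → (7/5, 51/10)
  seg 7: down by d8 = 151/5 → (7/5, -251/10)
  seg 8: down by d1 = 18 → (7/5, -431/10)

d4 = 2/5
d5 = 9
d6 = -31/10
d7 = -31/5
d8 = 151/5
endpoint = (7/5, -431/10)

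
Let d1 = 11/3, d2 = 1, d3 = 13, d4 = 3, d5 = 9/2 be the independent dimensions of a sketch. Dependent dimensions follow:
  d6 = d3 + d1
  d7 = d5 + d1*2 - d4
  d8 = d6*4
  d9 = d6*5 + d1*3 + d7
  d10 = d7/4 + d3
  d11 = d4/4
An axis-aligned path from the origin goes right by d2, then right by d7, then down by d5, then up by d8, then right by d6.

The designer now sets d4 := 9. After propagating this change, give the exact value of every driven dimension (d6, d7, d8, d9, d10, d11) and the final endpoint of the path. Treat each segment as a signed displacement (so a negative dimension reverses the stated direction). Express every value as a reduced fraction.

d6 = 50/3
d7 = 17/6
d8 = 200/3
d9 = 583/6
d10 = 329/24
d11 = 9/4
endpoint = (41/2, 373/6)

Apply edit: d4 := 9
  d6 = d3 + d1 = 50/3
  d7 = d5 + d1*2 - d4 = 17/6
  d8 = d6*4 = 200/3
  d9 = d6*5 + d1*3 + d7 = 583/6
  d10 = d7/4 + d3 = 329/24
  d11 = d4/4 = 9/4
Walk from origin (0, 0):
  seg 1: right by d2 = 1 → (1, 0)
  seg 2: right by d7 = 17/6 → (23/6, 0)
  seg 3: down by d5 = 9/2 → (23/6, -9/2)
  seg 4: up by d8 = 200/3 → (23/6, 373/6)
  seg 5: right by d6 = 50/3 → (41/2, 373/6)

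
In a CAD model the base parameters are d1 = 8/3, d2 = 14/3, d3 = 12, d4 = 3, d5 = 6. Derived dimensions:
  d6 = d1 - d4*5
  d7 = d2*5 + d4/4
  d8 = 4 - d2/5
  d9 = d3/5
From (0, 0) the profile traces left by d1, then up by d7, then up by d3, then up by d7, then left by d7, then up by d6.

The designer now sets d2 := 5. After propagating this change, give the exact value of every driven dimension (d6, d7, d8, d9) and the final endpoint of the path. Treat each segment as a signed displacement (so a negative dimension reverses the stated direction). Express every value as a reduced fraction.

d6 = -37/3
d7 = 103/4
d8 = 3
d9 = 12/5
endpoint = (-341/12, 307/6)

Apply edit: d2 := 5
  d6 = d1 - d4*5 = -37/3
  d7 = d2*5 + d4/4 = 103/4
  d8 = 4 - d2/5 = 3
  d9 = d3/5 = 12/5
Walk from origin (0, 0):
  seg 1: left by d1 = 8/3 → (-8/3, 0)
  seg 2: up by d7 = 103/4 → (-8/3, 103/4)
  seg 3: up by d3 = 12 → (-8/3, 151/4)
  seg 4: up by d7 = 103/4 → (-8/3, 127/2)
  seg 5: left by d7 = 103/4 → (-341/12, 127/2)
  seg 6: up by d6 = -37/3 → (-341/12, 307/6)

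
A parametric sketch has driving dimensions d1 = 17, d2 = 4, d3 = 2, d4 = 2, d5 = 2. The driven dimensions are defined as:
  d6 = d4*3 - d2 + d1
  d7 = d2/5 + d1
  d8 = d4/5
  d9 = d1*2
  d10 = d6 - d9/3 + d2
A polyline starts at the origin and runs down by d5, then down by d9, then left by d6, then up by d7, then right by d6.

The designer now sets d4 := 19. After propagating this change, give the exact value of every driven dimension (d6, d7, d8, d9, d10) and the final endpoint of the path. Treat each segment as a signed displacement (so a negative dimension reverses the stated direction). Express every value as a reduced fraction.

d6 = 70
d7 = 89/5
d8 = 19/5
d9 = 34
d10 = 188/3
endpoint = (0, -91/5)

Apply edit: d4 := 19
  d6 = d4*3 - d2 + d1 = 70
  d7 = d2/5 + d1 = 89/5
  d8 = d4/5 = 19/5
  d9 = d1*2 = 34
  d10 = d6 - d9/3 + d2 = 188/3
Walk from origin (0, 0):
  seg 1: down by d5 = 2 → (0, -2)
  seg 2: down by d9 = 34 → (0, -36)
  seg 3: left by d6 = 70 → (-70, -36)
  seg 4: up by d7 = 89/5 → (-70, -91/5)
  seg 5: right by d6 = 70 → (0, -91/5)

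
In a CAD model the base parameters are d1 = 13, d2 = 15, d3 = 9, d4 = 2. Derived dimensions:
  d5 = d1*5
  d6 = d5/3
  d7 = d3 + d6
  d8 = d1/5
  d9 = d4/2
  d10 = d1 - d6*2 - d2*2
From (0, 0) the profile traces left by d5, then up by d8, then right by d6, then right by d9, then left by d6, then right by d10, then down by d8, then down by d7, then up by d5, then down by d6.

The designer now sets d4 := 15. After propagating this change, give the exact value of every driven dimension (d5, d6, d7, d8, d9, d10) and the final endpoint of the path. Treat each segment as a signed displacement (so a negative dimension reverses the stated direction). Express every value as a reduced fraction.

Apply edit: d4 := 15
  d5 = d1*5 = 65
  d6 = d5/3 = 65/3
  d7 = d3 + d6 = 92/3
  d8 = d1/5 = 13/5
  d9 = d4/2 = 15/2
  d10 = d1 - d6*2 - d2*2 = -181/3
Walk from origin (0, 0):
  seg 1: left by d5 = 65 → (-65, 0)
  seg 2: up by d8 = 13/5 → (-65, 13/5)
  seg 3: right by d6 = 65/3 → (-130/3, 13/5)
  seg 4: right by d9 = 15/2 → (-215/6, 13/5)
  seg 5: left by d6 = 65/3 → (-115/2, 13/5)
  seg 6: right by d10 = -181/3 → (-707/6, 13/5)
  seg 7: down by d8 = 13/5 → (-707/6, 0)
  seg 8: down by d7 = 92/3 → (-707/6, -92/3)
  seg 9: up by d5 = 65 → (-707/6, 103/3)
  seg 10: down by d6 = 65/3 → (-707/6, 38/3)

d5 = 65
d6 = 65/3
d7 = 92/3
d8 = 13/5
d9 = 15/2
d10 = -181/3
endpoint = (-707/6, 38/3)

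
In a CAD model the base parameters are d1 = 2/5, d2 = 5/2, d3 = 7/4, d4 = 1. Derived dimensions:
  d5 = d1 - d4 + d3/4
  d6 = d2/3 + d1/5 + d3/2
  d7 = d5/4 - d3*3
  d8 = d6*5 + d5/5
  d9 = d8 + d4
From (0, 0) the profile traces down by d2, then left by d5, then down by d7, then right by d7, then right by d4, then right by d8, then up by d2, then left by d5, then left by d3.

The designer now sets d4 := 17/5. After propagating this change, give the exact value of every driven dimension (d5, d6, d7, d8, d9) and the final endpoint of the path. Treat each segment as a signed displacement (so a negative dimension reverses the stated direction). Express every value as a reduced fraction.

d5 = -41/16
d6 = 1073/600
d7 = -377/64
d8 = 2023/240
d9 = 2839/240
endpoint = (8941/960, 377/64)

Apply edit: d4 := 17/5
  d5 = d1 - d4 + d3/4 = -41/16
  d6 = d2/3 + d1/5 + d3/2 = 1073/600
  d7 = d5/4 - d3*3 = -377/64
  d8 = d6*5 + d5/5 = 2023/240
  d9 = d8 + d4 = 2839/240
Walk from origin (0, 0):
  seg 1: down by d2 = 5/2 → (0, -5/2)
  seg 2: left by d5 = -41/16 → (41/16, -5/2)
  seg 3: down by d7 = -377/64 → (41/16, 217/64)
  seg 4: right by d7 = -377/64 → (-213/64, 217/64)
  seg 5: right by d4 = 17/5 → (23/320, 217/64)
  seg 6: right by d8 = 2023/240 → (8161/960, 217/64)
  seg 7: up by d2 = 5/2 → (8161/960, 377/64)
  seg 8: left by d5 = -41/16 → (10621/960, 377/64)
  seg 9: left by d3 = 7/4 → (8941/960, 377/64)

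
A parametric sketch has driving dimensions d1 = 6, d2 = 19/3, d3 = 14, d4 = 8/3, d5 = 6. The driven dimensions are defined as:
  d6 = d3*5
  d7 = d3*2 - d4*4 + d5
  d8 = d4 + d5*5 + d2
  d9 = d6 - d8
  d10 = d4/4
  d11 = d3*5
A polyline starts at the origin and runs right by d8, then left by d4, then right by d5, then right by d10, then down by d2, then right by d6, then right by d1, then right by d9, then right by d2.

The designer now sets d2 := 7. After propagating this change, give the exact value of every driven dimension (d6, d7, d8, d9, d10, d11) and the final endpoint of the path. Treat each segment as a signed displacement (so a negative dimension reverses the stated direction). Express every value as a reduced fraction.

d6 = 70
d7 = 70/3
d8 = 119/3
d9 = 91/3
d10 = 2/3
d11 = 70
endpoint = (157, -7)

Apply edit: d2 := 7
  d6 = d3*5 = 70
  d7 = d3*2 - d4*4 + d5 = 70/3
  d8 = d4 + d5*5 + d2 = 119/3
  d9 = d6 - d8 = 91/3
  d10 = d4/4 = 2/3
  d11 = d3*5 = 70
Walk from origin (0, 0):
  seg 1: right by d8 = 119/3 → (119/3, 0)
  seg 2: left by d4 = 8/3 → (37, 0)
  seg 3: right by d5 = 6 → (43, 0)
  seg 4: right by d10 = 2/3 → (131/3, 0)
  seg 5: down by d2 = 7 → (131/3, -7)
  seg 6: right by d6 = 70 → (341/3, -7)
  seg 7: right by d1 = 6 → (359/3, -7)
  seg 8: right by d9 = 91/3 → (150, -7)
  seg 9: right by d2 = 7 → (157, -7)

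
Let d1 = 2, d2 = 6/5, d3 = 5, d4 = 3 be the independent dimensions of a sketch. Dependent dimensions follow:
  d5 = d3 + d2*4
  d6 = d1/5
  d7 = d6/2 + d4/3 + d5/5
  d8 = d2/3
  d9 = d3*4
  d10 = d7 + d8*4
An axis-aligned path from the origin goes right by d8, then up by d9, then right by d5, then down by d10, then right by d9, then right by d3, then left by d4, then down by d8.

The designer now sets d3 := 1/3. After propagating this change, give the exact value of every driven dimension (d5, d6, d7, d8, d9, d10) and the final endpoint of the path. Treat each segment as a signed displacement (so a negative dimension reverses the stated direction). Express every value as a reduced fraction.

d5 = 77/15
d6 = 2/5
d7 = 167/75
d8 = 2/5
d9 = 4/3
d10 = 287/75
endpoint = (21/5, -217/75)

Apply edit: d3 := 1/3
  d5 = d3 + d2*4 = 77/15
  d6 = d1/5 = 2/5
  d7 = d6/2 + d4/3 + d5/5 = 167/75
  d8 = d2/3 = 2/5
  d9 = d3*4 = 4/3
  d10 = d7 + d8*4 = 287/75
Walk from origin (0, 0):
  seg 1: right by d8 = 2/5 → (2/5, 0)
  seg 2: up by d9 = 4/3 → (2/5, 4/3)
  seg 3: right by d5 = 77/15 → (83/15, 4/3)
  seg 4: down by d10 = 287/75 → (83/15, -187/75)
  seg 5: right by d9 = 4/3 → (103/15, -187/75)
  seg 6: right by d3 = 1/3 → (36/5, -187/75)
  seg 7: left by d4 = 3 → (21/5, -187/75)
  seg 8: down by d8 = 2/5 → (21/5, -217/75)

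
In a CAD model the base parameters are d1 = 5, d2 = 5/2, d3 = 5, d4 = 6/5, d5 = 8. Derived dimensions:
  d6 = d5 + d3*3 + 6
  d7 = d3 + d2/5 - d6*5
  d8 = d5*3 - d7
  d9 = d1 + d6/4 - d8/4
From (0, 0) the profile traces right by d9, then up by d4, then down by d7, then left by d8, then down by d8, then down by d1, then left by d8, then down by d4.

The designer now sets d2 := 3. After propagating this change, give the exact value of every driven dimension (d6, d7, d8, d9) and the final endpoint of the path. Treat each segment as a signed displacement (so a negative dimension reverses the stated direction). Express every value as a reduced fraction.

d6 = 29
d7 = -697/5
d8 = 817/5
d9 = -143/5
endpoint = (-1777/5, -29)

Apply edit: d2 := 3
  d6 = d5 + d3*3 + 6 = 29
  d7 = d3 + d2/5 - d6*5 = -697/5
  d8 = d5*3 - d7 = 817/5
  d9 = d1 + d6/4 - d8/4 = -143/5
Walk from origin (0, 0):
  seg 1: right by d9 = -143/5 → (-143/5, 0)
  seg 2: up by d4 = 6/5 → (-143/5, 6/5)
  seg 3: down by d7 = -697/5 → (-143/5, 703/5)
  seg 4: left by d8 = 817/5 → (-192, 703/5)
  seg 5: down by d8 = 817/5 → (-192, -114/5)
  seg 6: down by d1 = 5 → (-192, -139/5)
  seg 7: left by d8 = 817/5 → (-1777/5, -139/5)
  seg 8: down by d4 = 6/5 → (-1777/5, -29)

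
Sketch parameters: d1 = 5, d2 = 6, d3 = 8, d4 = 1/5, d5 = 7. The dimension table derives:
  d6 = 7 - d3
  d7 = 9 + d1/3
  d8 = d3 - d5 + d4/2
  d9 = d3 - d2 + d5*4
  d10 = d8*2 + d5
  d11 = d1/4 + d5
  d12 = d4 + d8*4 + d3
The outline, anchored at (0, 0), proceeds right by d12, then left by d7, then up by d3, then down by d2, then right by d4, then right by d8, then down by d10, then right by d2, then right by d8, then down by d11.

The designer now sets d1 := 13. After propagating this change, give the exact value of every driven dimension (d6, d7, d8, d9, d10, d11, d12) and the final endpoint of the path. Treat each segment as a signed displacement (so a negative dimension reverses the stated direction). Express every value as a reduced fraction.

Apply edit: d1 := 13
  d6 = 7 - d3 = -1
  d7 = 9 + d1/3 = 40/3
  d8 = d3 - d5 + d4/2 = 11/10
  d9 = d3 - d2 + d5*4 = 30
  d10 = d8*2 + d5 = 46/5
  d11 = d1/4 + d5 = 41/4
  d12 = d4 + d8*4 + d3 = 63/5
Walk from origin (0, 0):
  seg 1: right by d12 = 63/5 → (63/5, 0)
  seg 2: left by d7 = 40/3 → (-11/15, 0)
  seg 3: up by d3 = 8 → (-11/15, 8)
  seg 4: down by d2 = 6 → (-11/15, 2)
  seg 5: right by d4 = 1/5 → (-8/15, 2)
  seg 6: right by d8 = 11/10 → (17/30, 2)
  seg 7: down by d10 = 46/5 → (17/30, -36/5)
  seg 8: right by d2 = 6 → (197/30, -36/5)
  seg 9: right by d8 = 11/10 → (23/3, -36/5)
  seg 10: down by d11 = 41/4 → (23/3, -349/20)

d6 = -1
d7 = 40/3
d8 = 11/10
d9 = 30
d10 = 46/5
d11 = 41/4
d12 = 63/5
endpoint = (23/3, -349/20)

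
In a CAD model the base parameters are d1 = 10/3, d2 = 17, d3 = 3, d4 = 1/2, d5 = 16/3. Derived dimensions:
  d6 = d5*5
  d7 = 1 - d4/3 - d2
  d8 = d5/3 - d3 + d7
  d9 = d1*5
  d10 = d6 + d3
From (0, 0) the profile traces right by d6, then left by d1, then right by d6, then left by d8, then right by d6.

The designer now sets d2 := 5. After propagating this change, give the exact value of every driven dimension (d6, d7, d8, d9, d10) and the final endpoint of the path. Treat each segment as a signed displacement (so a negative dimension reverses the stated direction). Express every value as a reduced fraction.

Apply edit: d2 := 5
  d6 = d5*5 = 80/3
  d7 = 1 - d4/3 - d2 = -25/6
  d8 = d5/3 - d3 + d7 = -97/18
  d9 = d1*5 = 50/3
  d10 = d6 + d3 = 89/3
Walk from origin (0, 0):
  seg 1: right by d6 = 80/3 → (80/3, 0)
  seg 2: left by d1 = 10/3 → (70/3, 0)
  seg 3: right by d6 = 80/3 → (50, 0)
  seg 4: left by d8 = -97/18 → (997/18, 0)
  seg 5: right by d6 = 80/3 → (1477/18, 0)

d6 = 80/3
d7 = -25/6
d8 = -97/18
d9 = 50/3
d10 = 89/3
endpoint = (1477/18, 0)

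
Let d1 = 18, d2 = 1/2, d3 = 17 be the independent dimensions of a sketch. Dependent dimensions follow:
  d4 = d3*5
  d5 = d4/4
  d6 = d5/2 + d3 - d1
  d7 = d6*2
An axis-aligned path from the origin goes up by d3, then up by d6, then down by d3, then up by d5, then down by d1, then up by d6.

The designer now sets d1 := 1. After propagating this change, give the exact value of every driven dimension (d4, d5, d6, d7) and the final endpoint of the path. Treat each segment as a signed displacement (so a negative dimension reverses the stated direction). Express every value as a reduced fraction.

d4 = 85
d5 = 85/4
d6 = 213/8
d7 = 213/4
endpoint = (0, 147/2)

Apply edit: d1 := 1
  d4 = d3*5 = 85
  d5 = d4/4 = 85/4
  d6 = d5/2 + d3 - d1 = 213/8
  d7 = d6*2 = 213/4
Walk from origin (0, 0):
  seg 1: up by d3 = 17 → (0, 17)
  seg 2: up by d6 = 213/8 → (0, 349/8)
  seg 3: down by d3 = 17 → (0, 213/8)
  seg 4: up by d5 = 85/4 → (0, 383/8)
  seg 5: down by d1 = 1 → (0, 375/8)
  seg 6: up by d6 = 213/8 → (0, 147/2)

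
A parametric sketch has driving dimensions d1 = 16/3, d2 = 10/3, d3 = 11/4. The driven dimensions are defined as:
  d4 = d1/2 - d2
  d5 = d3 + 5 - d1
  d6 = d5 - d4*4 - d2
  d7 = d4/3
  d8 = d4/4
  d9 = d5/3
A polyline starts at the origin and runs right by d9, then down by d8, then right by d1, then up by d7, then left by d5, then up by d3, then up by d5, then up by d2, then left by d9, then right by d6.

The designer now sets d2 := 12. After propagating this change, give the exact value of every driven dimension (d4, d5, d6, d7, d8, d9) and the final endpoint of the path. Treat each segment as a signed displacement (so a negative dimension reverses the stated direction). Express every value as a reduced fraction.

Apply edit: d2 := 12
  d4 = d1/2 - d2 = -28/3
  d5 = d3 + 5 - d1 = 29/12
  d6 = d5 - d4*4 - d2 = 111/4
  d7 = d4/3 = -28/9
  d8 = d4/4 = -7/3
  d9 = d5/3 = 29/36
Walk from origin (0, 0):
  seg 1: right by d9 = 29/36 → (29/36, 0)
  seg 2: down by d8 = -7/3 → (29/36, 7/3)
  seg 3: right by d1 = 16/3 → (221/36, 7/3)
  seg 4: up by d7 = -28/9 → (221/36, -7/9)
  seg 5: left by d5 = 29/12 → (67/18, -7/9)
  seg 6: up by d3 = 11/4 → (67/18, 71/36)
  seg 7: up by d5 = 29/12 → (67/18, 79/18)
  seg 8: up by d2 = 12 → (67/18, 295/18)
  seg 9: left by d9 = 29/36 → (35/12, 295/18)
  seg 10: right by d6 = 111/4 → (92/3, 295/18)

d4 = -28/3
d5 = 29/12
d6 = 111/4
d7 = -28/9
d8 = -7/3
d9 = 29/36
endpoint = (92/3, 295/18)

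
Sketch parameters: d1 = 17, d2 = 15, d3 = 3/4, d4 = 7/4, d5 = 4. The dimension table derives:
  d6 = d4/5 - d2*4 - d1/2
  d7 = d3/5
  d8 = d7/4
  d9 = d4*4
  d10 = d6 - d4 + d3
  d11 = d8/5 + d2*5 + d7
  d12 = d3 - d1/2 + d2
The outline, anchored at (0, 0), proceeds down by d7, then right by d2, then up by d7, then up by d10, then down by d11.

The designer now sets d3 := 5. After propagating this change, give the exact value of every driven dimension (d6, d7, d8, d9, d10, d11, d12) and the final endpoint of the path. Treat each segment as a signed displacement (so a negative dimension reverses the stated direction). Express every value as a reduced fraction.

Apply edit: d3 := 5
  d6 = d4/5 - d2*4 - d1/2 = -1363/20
  d7 = d3/5 = 1
  d8 = d7/4 = 1/4
  d9 = d4*4 = 7
  d10 = d6 - d4 + d3 = -649/10
  d11 = d8/5 + d2*5 + d7 = 1521/20
  d12 = d3 - d1/2 + d2 = 23/2
Walk from origin (0, 0):
  seg 1: down by d7 = 1 → (0, -1)
  seg 2: right by d2 = 15 → (15, -1)
  seg 3: up by d7 = 1 → (15, 0)
  seg 4: up by d10 = -649/10 → (15, -649/10)
  seg 5: down by d11 = 1521/20 → (15, -2819/20)

d6 = -1363/20
d7 = 1
d8 = 1/4
d9 = 7
d10 = -649/10
d11 = 1521/20
d12 = 23/2
endpoint = (15, -2819/20)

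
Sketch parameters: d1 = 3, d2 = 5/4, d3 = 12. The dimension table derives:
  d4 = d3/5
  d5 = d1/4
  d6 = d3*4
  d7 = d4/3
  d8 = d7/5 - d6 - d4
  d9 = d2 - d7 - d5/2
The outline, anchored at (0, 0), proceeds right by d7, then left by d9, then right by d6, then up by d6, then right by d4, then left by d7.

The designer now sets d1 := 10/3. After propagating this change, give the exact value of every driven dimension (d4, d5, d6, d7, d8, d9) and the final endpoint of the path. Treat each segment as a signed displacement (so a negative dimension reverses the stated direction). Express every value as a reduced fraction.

Apply edit: d1 := 10/3
  d4 = d3/5 = 12/5
  d5 = d1/4 = 5/6
  d6 = d3*4 = 48
  d7 = d4/3 = 4/5
  d8 = d7/5 - d6 - d4 = -1256/25
  d9 = d2 - d7 - d5/2 = 1/30
Walk from origin (0, 0):
  seg 1: right by d7 = 4/5 → (4/5, 0)
  seg 2: left by d9 = 1/30 → (23/30, 0)
  seg 3: right by d6 = 48 → (1463/30, 0)
  seg 4: up by d6 = 48 → (1463/30, 48)
  seg 5: right by d4 = 12/5 → (307/6, 48)
  seg 6: left by d7 = 4/5 → (1511/30, 48)

d4 = 12/5
d5 = 5/6
d6 = 48
d7 = 4/5
d8 = -1256/25
d9 = 1/30
endpoint = (1511/30, 48)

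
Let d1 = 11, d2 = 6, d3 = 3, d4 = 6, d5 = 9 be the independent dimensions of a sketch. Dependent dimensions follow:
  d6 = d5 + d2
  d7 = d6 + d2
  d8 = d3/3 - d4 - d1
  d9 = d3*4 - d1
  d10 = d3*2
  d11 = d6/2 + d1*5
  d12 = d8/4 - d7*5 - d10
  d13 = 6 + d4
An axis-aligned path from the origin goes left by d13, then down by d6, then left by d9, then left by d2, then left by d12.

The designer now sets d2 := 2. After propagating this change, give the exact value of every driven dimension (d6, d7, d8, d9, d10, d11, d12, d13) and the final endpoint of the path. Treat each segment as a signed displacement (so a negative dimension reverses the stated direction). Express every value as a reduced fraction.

d6 = 11
d7 = 13
d8 = -16
d9 = 1
d10 = 6
d11 = 121/2
d12 = -75
d13 = 12
endpoint = (60, -11)

Apply edit: d2 := 2
  d6 = d5 + d2 = 11
  d7 = d6 + d2 = 13
  d8 = d3/3 - d4 - d1 = -16
  d9 = d3*4 - d1 = 1
  d10 = d3*2 = 6
  d11 = d6/2 + d1*5 = 121/2
  d12 = d8/4 - d7*5 - d10 = -75
  d13 = 6 + d4 = 12
Walk from origin (0, 0):
  seg 1: left by d13 = 12 → (-12, 0)
  seg 2: down by d6 = 11 → (-12, -11)
  seg 3: left by d9 = 1 → (-13, -11)
  seg 4: left by d2 = 2 → (-15, -11)
  seg 5: left by d12 = -75 → (60, -11)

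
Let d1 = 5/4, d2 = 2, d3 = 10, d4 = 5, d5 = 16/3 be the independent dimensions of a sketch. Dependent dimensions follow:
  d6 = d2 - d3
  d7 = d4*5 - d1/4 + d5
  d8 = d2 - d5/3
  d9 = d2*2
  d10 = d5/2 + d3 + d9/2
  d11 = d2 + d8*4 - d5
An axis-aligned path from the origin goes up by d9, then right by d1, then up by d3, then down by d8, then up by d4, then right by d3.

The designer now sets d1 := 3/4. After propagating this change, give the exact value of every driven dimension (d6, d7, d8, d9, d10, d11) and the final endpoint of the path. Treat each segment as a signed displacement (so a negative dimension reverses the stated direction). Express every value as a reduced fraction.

d6 = -8
d7 = 1447/48
d8 = 2/9
d9 = 4
d10 = 44/3
d11 = -22/9
endpoint = (43/4, 169/9)

Apply edit: d1 := 3/4
  d6 = d2 - d3 = -8
  d7 = d4*5 - d1/4 + d5 = 1447/48
  d8 = d2 - d5/3 = 2/9
  d9 = d2*2 = 4
  d10 = d5/2 + d3 + d9/2 = 44/3
  d11 = d2 + d8*4 - d5 = -22/9
Walk from origin (0, 0):
  seg 1: up by d9 = 4 → (0, 4)
  seg 2: right by d1 = 3/4 → (3/4, 4)
  seg 3: up by d3 = 10 → (3/4, 14)
  seg 4: down by d8 = 2/9 → (3/4, 124/9)
  seg 5: up by d4 = 5 → (3/4, 169/9)
  seg 6: right by d3 = 10 → (43/4, 169/9)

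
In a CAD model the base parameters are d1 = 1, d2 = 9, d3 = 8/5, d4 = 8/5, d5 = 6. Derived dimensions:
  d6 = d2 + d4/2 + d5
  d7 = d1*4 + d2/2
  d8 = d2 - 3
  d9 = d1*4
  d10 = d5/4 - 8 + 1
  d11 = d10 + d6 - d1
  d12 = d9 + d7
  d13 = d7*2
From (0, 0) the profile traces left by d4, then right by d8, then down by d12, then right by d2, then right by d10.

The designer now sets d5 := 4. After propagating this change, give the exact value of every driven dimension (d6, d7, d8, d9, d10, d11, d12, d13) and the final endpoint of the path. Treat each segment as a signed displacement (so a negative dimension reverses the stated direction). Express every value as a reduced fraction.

Apply edit: d5 := 4
  d6 = d2 + d4/2 + d5 = 69/5
  d7 = d1*4 + d2/2 = 17/2
  d8 = d2 - 3 = 6
  d9 = d1*4 = 4
  d10 = d5/4 - 8 + 1 = -6
  d11 = d10 + d6 - d1 = 34/5
  d12 = d9 + d7 = 25/2
  d13 = d7*2 = 17
Walk from origin (0, 0):
  seg 1: left by d4 = 8/5 → (-8/5, 0)
  seg 2: right by d8 = 6 → (22/5, 0)
  seg 3: down by d12 = 25/2 → (22/5, -25/2)
  seg 4: right by d2 = 9 → (67/5, -25/2)
  seg 5: right by d10 = -6 → (37/5, -25/2)

d6 = 69/5
d7 = 17/2
d8 = 6
d9 = 4
d10 = -6
d11 = 34/5
d12 = 25/2
d13 = 17
endpoint = (37/5, -25/2)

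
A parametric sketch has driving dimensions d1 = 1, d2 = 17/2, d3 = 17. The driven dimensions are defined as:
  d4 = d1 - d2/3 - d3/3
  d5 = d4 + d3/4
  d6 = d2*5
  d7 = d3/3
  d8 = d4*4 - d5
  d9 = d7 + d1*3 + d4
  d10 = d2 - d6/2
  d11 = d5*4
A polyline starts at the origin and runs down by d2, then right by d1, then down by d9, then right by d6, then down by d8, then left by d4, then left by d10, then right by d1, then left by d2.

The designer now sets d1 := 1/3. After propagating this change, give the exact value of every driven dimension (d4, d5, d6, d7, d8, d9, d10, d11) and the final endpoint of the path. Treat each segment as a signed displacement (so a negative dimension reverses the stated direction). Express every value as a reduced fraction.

d4 = -49/6
d5 = -47/12
d6 = 85/2
d7 = 17/3
d8 = -115/4
d9 = -3/2
d10 = -51/4
d11 = -47/3
endpoint = (667/12, 87/4)

Apply edit: d1 := 1/3
  d4 = d1 - d2/3 - d3/3 = -49/6
  d5 = d4 + d3/4 = -47/12
  d6 = d2*5 = 85/2
  d7 = d3/3 = 17/3
  d8 = d4*4 - d5 = -115/4
  d9 = d7 + d1*3 + d4 = -3/2
  d10 = d2 - d6/2 = -51/4
  d11 = d5*4 = -47/3
Walk from origin (0, 0):
  seg 1: down by d2 = 17/2 → (0, -17/2)
  seg 2: right by d1 = 1/3 → (1/3, -17/2)
  seg 3: down by d9 = -3/2 → (1/3, -7)
  seg 4: right by d6 = 85/2 → (257/6, -7)
  seg 5: down by d8 = -115/4 → (257/6, 87/4)
  seg 6: left by d4 = -49/6 → (51, 87/4)
  seg 7: left by d10 = -51/4 → (255/4, 87/4)
  seg 8: right by d1 = 1/3 → (769/12, 87/4)
  seg 9: left by d2 = 17/2 → (667/12, 87/4)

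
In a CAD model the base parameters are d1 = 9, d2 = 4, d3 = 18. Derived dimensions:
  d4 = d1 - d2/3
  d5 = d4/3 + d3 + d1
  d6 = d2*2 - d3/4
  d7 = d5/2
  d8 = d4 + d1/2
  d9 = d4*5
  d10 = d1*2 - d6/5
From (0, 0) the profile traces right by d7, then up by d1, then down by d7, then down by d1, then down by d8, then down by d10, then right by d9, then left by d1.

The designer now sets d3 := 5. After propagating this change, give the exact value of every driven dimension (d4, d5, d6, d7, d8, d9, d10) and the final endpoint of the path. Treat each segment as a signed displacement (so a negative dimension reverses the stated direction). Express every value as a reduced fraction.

d4 = 23/3
d5 = 149/9
d6 = 27/4
d7 = 149/18
d8 = 73/6
d9 = 115/3
d10 = 333/20
endpoint = (677/18, -6677/180)

Apply edit: d3 := 5
  d4 = d1 - d2/3 = 23/3
  d5 = d4/3 + d3 + d1 = 149/9
  d6 = d2*2 - d3/4 = 27/4
  d7 = d5/2 = 149/18
  d8 = d4 + d1/2 = 73/6
  d9 = d4*5 = 115/3
  d10 = d1*2 - d6/5 = 333/20
Walk from origin (0, 0):
  seg 1: right by d7 = 149/18 → (149/18, 0)
  seg 2: up by d1 = 9 → (149/18, 9)
  seg 3: down by d7 = 149/18 → (149/18, 13/18)
  seg 4: down by d1 = 9 → (149/18, -149/18)
  seg 5: down by d8 = 73/6 → (149/18, -184/9)
  seg 6: down by d10 = 333/20 → (149/18, -6677/180)
  seg 7: right by d9 = 115/3 → (839/18, -6677/180)
  seg 8: left by d1 = 9 → (677/18, -6677/180)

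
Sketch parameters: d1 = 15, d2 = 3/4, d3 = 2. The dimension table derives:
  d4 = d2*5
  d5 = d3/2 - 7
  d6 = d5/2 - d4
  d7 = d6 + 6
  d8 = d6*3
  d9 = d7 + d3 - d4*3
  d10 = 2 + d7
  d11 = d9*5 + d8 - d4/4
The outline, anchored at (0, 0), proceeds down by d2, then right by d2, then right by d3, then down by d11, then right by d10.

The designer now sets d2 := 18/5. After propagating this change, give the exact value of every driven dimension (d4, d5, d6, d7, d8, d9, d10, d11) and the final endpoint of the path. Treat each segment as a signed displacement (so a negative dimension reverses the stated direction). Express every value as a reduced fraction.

d4 = 18
d5 = -6
d6 = -21
d7 = -15
d8 = -63
d9 = -67
d10 = -13
d11 = -805/2
endpoint = (-37/5, 3989/10)

Apply edit: d2 := 18/5
  d4 = d2*5 = 18
  d5 = d3/2 - 7 = -6
  d6 = d5/2 - d4 = -21
  d7 = d6 + 6 = -15
  d8 = d6*3 = -63
  d9 = d7 + d3 - d4*3 = -67
  d10 = 2 + d7 = -13
  d11 = d9*5 + d8 - d4/4 = -805/2
Walk from origin (0, 0):
  seg 1: down by d2 = 18/5 → (0, -18/5)
  seg 2: right by d2 = 18/5 → (18/5, -18/5)
  seg 3: right by d3 = 2 → (28/5, -18/5)
  seg 4: down by d11 = -805/2 → (28/5, 3989/10)
  seg 5: right by d10 = -13 → (-37/5, 3989/10)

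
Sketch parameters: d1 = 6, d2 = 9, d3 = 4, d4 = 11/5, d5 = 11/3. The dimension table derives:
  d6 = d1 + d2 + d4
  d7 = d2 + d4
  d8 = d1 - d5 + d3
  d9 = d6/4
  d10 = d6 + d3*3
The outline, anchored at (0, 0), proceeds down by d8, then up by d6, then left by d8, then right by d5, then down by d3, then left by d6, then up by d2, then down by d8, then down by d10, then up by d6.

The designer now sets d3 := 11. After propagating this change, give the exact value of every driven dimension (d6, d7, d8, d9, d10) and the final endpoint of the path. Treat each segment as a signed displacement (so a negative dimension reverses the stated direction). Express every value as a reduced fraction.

d6 = 86/5
d7 = 56/5
d8 = 40/3
d9 = 43/10
d10 = 251/5
endpoint = (-403/15, -667/15)

Apply edit: d3 := 11
  d6 = d1 + d2 + d4 = 86/5
  d7 = d2 + d4 = 56/5
  d8 = d1 - d5 + d3 = 40/3
  d9 = d6/4 = 43/10
  d10 = d6 + d3*3 = 251/5
Walk from origin (0, 0):
  seg 1: down by d8 = 40/3 → (0, -40/3)
  seg 2: up by d6 = 86/5 → (0, 58/15)
  seg 3: left by d8 = 40/3 → (-40/3, 58/15)
  seg 4: right by d5 = 11/3 → (-29/3, 58/15)
  seg 5: down by d3 = 11 → (-29/3, -107/15)
  seg 6: left by d6 = 86/5 → (-403/15, -107/15)
  seg 7: up by d2 = 9 → (-403/15, 28/15)
  seg 8: down by d8 = 40/3 → (-403/15, -172/15)
  seg 9: down by d10 = 251/5 → (-403/15, -185/3)
  seg 10: up by d6 = 86/5 → (-403/15, -667/15)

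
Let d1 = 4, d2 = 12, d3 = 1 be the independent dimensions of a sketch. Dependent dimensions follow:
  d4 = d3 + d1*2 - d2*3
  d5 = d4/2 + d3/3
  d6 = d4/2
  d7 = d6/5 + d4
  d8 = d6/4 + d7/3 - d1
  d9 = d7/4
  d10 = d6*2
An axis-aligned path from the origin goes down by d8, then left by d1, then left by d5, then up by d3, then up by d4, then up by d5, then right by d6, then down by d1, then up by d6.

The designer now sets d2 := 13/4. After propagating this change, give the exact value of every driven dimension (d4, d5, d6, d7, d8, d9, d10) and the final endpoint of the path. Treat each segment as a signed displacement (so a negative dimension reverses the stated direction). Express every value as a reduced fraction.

Apply edit: d2 := 13/4
  d4 = d3 + d1*2 - d2*3 = -3/4
  d5 = d4/2 + d3/3 = -1/24
  d6 = d4/2 = -3/8
  d7 = d6/5 + d4 = -33/40
  d8 = d6/4 + d7/3 - d1 = -699/160
  d9 = d7/4 = -33/160
  d10 = d6*2 = -3/4
Walk from origin (0, 0):
  seg 1: down by d8 = -699/160 → (0, 699/160)
  seg 2: left by d1 = 4 → (-4, 699/160)
  seg 3: left by d5 = -1/24 → (-95/24, 699/160)
  seg 4: up by d3 = 1 → (-95/24, 859/160)
  seg 5: up by d4 = -3/4 → (-95/24, 739/160)
  seg 6: up by d5 = -1/24 → (-95/24, 2197/480)
  seg 7: right by d6 = -3/8 → (-13/3, 2197/480)
  seg 8: down by d1 = 4 → (-13/3, 277/480)
  seg 9: up by d6 = -3/8 → (-13/3, 97/480)

d4 = -3/4
d5 = -1/24
d6 = -3/8
d7 = -33/40
d8 = -699/160
d9 = -33/160
d10 = -3/4
endpoint = (-13/3, 97/480)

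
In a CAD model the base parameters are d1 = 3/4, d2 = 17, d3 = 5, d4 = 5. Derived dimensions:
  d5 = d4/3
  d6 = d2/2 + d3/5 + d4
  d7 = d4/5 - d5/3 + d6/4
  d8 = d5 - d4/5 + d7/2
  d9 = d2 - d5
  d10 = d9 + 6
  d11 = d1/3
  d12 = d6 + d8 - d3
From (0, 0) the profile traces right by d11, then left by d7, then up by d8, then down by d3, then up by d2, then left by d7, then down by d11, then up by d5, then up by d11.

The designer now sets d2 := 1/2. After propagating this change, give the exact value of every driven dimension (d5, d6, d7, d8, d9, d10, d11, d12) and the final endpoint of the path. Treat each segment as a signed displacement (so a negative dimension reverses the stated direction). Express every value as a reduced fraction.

Apply edit: d2 := 1/2
  d5 = d4/3 = 5/3
  d6 = d2/2 + d3/5 + d4 = 25/4
  d7 = d4/5 - d5/3 + d6/4 = 289/144
  d8 = d5 - d4/5 + d7/2 = 481/288
  d9 = d2 - d5 = -7/6
  d10 = d9 + 6 = 29/6
  d11 = d1/3 = 1/4
  d12 = d6 + d8 - d3 = 841/288
Walk from origin (0, 0):
  seg 1: right by d11 = 1/4 → (1/4, 0)
  seg 2: left by d7 = 289/144 → (-253/144, 0)
  seg 3: up by d8 = 481/288 → (-253/144, 481/288)
  seg 4: down by d3 = 5 → (-253/144, -959/288)
  seg 5: up by d2 = 1/2 → (-253/144, -815/288)
  seg 6: left by d7 = 289/144 → (-271/72, -815/288)
  seg 7: down by d11 = 1/4 → (-271/72, -887/288)
  seg 8: up by d5 = 5/3 → (-271/72, -407/288)
  seg 9: up by d11 = 1/4 → (-271/72, -335/288)

d5 = 5/3
d6 = 25/4
d7 = 289/144
d8 = 481/288
d9 = -7/6
d10 = 29/6
d11 = 1/4
d12 = 841/288
endpoint = (-271/72, -335/288)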